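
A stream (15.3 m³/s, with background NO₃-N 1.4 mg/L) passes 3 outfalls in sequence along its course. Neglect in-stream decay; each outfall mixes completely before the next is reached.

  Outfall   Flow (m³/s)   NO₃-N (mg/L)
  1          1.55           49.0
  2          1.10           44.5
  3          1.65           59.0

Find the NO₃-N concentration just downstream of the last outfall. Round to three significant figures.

12.4 mg/L

Below outfall 1: Q → 16.85 m³/s, C = (15.30·1.400 + 1.550·49.00)/16.85 = 5.779 mg/L.
Below outfall 2: Q → 17.95 m³/s, C = (16.85·5.779 + 1.100·44.50)/17.95 = 8.152 mg/L.
Below outfall 3: Q → 19.60 m³/s, C = (17.95·8.152 + 1.650·59.00)/19.60 = 12.43 mg/L.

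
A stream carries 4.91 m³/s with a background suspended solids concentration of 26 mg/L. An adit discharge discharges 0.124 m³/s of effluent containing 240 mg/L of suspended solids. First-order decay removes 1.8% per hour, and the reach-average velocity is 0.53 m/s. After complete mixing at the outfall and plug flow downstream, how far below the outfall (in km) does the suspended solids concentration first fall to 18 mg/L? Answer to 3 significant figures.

58.0 km

Mass balance: C = (4.910·26.00 + 0.1240·240.0) / 5.034 = 157.4/5.034 = 31.27 mg/L.
1.8%/h lost → k = −ln(1 − 0.018) = 0.01816 h⁻¹.
Set 31.27·exp(−k·t) = 18 → t = ln(31.27/18)/k = 109500 s = 30.41 h.
Distance = v·t = 0.53·109500 = 58020 m = 58.02 km.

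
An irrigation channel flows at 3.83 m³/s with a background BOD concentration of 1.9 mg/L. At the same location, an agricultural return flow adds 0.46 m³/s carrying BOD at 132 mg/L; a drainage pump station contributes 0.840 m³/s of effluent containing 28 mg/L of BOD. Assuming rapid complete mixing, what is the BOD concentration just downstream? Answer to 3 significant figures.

17.8 mg/L

Mass balance: C = (3.830·1.900 + 0.4600·132.0 + 0.8400·28.00) / 5.130 = 91.52/5.130 = 17.84 mg/L.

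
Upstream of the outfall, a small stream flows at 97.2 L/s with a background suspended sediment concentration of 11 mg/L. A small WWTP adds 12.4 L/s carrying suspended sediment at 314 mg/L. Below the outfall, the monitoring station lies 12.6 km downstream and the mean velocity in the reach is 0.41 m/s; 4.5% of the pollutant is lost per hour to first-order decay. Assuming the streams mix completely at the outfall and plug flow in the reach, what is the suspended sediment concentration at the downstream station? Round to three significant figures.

30.6 mg/L

After mixing, C = (97.20·11.00 + 12.40·314.0) / 109.6 = 4963/109.6 = 45.28 mg/L.
Travel time t = 12.6·1000 / 0.41 = 30730 s = 8.537 h.
4.5%/h lost → k = −ln(1 − 0.045) = 0.04604 h⁻¹.
Decay over the reach: 45.28·exp(−kt) = 45.28·0.6750 = 30.56 mg/L.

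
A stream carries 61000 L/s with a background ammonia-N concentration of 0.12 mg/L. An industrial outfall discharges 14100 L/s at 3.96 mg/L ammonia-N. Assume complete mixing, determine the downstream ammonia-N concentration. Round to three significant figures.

0.841 mg/L

After mixing, C = (61000·0.1200 + 14100·3.960) / 75100 = 63160/75100 = 0.8410 mg/L.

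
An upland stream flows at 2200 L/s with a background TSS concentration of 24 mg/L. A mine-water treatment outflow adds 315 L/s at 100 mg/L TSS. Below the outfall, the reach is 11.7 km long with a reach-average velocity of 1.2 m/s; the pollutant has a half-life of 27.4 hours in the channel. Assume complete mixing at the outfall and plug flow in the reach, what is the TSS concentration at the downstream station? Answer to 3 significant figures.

Conservation of mass: C = (2200·24.00 + 315.0·100.0) / 2515 = 84300/2515 = 33.52 mg/L.
Travel time t = 11.7·1000 / 1.2 = 9750 s = 2.708 h.
Half-life 27.4 h → k = ln 2 / 27.4 = 0.02530 h⁻¹ = 0.6071 d⁻¹.
First-order decay: C = 33.52·exp(−k·t) = 33.52·0.9338 = 31.30 mg/L.

31.3 mg/L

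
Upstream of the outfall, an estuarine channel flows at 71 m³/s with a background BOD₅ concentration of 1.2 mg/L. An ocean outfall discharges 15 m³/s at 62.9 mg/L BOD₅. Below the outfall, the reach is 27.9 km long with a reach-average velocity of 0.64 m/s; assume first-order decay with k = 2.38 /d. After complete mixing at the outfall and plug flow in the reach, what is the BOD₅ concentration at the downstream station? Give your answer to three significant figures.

Mixed concentration C = ΣQC/ΣQ = (71.00·1.200 + 15.00·62.90) / 86.00 = 1029/86.00 = 11.96 mg/L.
Travel time t = 27.9·1000 / 0.64 = 43590 s = 12.11 h.
Decay over the reach: 11.96·exp(−kt) = 11.96·0.3009 = 3.600 mg/L.

3.60 mg/L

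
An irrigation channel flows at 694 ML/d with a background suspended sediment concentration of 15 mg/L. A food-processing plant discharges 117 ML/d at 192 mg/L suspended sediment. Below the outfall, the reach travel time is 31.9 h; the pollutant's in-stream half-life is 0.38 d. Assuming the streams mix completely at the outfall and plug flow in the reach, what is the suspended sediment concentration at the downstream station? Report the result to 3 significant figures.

Flow-weighted average: C = (694.0·15.00 + 117.0·192.0) / 811.0 = 32870/811.0 = 40.54 mg/L.
Half-life 0.38 d → k = ln 2 / 0.38 = 1.824 d⁻¹.
Applying C = C₀e^(−kt): 40.54 × 0.08852 = 3.588 mg/L.

3.59 mg/L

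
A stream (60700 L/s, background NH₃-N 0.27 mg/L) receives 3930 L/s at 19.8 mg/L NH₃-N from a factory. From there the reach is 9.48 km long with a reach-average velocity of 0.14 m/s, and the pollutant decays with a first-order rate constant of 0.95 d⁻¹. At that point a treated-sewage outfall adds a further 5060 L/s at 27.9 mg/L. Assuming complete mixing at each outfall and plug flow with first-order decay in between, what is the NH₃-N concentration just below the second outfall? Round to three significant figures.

2.67 mg/L

Flow-weighted average: C = (60700·0.2700 + 3930·19.80) / 64630 = 94200/64630 = 1.458 mg/L; combined flow 64630 L/s.
Travel time t = 9.48·1000 / 0.14 = 67710 s = 18.81 h.
Applying C = C₀e^(−kt): 1.458 × 0.4750 = 0.6923 mg/L.
At the second outfall, C = (64630·0.6923 + 5060·27.90) / (64630 + 5060) = 2.668 mg/L.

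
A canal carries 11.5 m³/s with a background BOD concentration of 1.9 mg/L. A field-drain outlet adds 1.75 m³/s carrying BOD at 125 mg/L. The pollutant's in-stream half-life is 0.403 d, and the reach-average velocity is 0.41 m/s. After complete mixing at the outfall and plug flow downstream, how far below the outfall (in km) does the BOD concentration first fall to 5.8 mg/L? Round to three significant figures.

23.5 km

Mass balance: C = (11.50·1.900 + 1.750·125.0) / 13.25 = 240.6/13.25 = 18.16 mg/L.
Half-life 0.403 d → k = ln 2 / 0.403 = 1.720 d⁻¹.
Set 18.16·exp(−k·t) = 5.8 → t = ln(18.16/5.8)/k = 57330 s = 15.93 h.
Distance = v·t = 0.41·57330 = 23510 m = 23.51 km.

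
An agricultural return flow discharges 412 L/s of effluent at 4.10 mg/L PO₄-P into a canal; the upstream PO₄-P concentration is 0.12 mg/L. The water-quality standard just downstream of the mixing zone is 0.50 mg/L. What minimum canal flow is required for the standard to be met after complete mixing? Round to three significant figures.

Set C_mix = 0.50: (Q·0.1200 + 412.0·4.100) / (Q + 412.0) = 0.50
→ Q = 412.0·(4.100 − 0.50)/(0.50 − 0.1200) = 3903 L/s.

3900 L/s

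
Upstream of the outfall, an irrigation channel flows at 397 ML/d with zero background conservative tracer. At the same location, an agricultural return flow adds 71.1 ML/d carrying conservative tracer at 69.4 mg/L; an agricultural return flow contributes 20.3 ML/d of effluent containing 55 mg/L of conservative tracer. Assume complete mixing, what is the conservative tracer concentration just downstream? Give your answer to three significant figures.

Conservation of mass: C = (397.0·0 + 71.10·69.40 + 20.30·55.00) / 488.4 = 6051/488.4 = 12.39 mg/L.

12.4 mg/L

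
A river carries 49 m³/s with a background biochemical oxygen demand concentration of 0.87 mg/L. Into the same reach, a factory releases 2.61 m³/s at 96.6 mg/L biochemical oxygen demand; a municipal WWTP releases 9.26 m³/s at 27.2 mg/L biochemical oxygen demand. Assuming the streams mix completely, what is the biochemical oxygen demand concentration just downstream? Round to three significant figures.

Flow-weighted average: C = (49.00·0.8700 + 2.610·96.60 + 9.260·27.20) / 60.87 = 546.6/60.87 = 8.980 mg/L.

8.98 mg/L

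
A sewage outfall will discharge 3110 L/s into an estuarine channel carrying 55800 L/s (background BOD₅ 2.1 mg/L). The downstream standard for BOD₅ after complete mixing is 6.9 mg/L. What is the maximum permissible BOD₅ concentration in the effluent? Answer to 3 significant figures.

At the limit, (Qr·Cr + Qe·Cₑ)/(Qr + Qe) = 6.9:
Cₑ = (58910·6.9 − 55800·2.100) / 3110 = 93.02 mg/L.

93.0 mg/L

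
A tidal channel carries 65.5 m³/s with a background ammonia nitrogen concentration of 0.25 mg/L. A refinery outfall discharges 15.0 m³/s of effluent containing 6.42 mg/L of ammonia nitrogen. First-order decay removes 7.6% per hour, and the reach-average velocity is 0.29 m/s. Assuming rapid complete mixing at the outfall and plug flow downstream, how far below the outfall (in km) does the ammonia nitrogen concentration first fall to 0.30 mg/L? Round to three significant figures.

20.3 km

Conservation of mass: C = (65.50·0.2500 + 15.00·6.420) / 80.50 = 112.7/80.50 = 1.400 mg/L.
7.6%/h lost → k = −ln(1 − 0.076) = 0.07904 h⁻¹.
Set 1.400·exp(−k·t) = 0.30 → t = ln(1.400/0.30)/k = 70150 s = 19.49 h.
Distance = v·t = 0.29·70150 = 20340 m = 20.34 km.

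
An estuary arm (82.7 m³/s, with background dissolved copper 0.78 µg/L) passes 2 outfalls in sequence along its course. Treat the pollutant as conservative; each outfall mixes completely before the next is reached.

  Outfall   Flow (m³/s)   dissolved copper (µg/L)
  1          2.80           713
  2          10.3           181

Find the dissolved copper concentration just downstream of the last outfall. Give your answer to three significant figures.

After outfall 1: Q = 82.70 + 2.800 = 85.50 m³/s; C = (82.70·0.7800 + 2.800·713.0)/85.50 = 24.10 µg/L.
After outfall 2: Q = 85.50 + 10.30 = 95.80 m³/s; C = (85.50·24.10 + 10.30·181.0)/95.80 = 40.97 µg/L.

41.0 µg/L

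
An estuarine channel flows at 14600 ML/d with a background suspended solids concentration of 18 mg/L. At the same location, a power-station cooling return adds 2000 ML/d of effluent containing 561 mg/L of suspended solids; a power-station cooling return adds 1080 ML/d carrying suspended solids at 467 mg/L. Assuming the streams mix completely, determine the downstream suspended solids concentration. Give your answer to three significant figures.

107 mg/L

Mixed concentration C = ΣQC/ΣQ = (14600·18.00 + 2000·561.0 + 1080·467.0) / 17680 = 1889000/17680 = 106.9 mg/L.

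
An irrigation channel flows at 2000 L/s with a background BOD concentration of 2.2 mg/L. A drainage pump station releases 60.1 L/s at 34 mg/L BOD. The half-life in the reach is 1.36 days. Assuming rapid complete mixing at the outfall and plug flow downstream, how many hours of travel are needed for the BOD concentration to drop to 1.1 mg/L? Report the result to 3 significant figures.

Mass balance: C = (2000·2.200 + 60.10·34.00) / 2060 = 6443/2060 = 3.128 mg/L.
Half-life 1.36 d → k = ln 2 / 1.36 = 0.5097 d⁻¹.
3.128·exp(−k·t) = 1.1 → t = ln(3.128/1.1)/k = 177100 s = 49.21 h.

49.2 h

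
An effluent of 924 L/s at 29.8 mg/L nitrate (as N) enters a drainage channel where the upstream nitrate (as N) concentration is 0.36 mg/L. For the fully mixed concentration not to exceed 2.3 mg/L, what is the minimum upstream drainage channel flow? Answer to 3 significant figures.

13100 L/s

Set C_mix = 2.3: (Q·0.3600 + 924.0·29.80) / (Q + 924.0) = 2.3
→ Q = 924.0·(29.80 − 2.3)/(2.3 − 0.3600) = 13100 L/s.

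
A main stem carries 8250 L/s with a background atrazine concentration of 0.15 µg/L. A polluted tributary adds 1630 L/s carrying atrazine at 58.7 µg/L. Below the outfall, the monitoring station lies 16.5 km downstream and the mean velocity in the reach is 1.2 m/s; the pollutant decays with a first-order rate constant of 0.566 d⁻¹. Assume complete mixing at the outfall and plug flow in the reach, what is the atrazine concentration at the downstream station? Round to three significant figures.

8.96 µg/L

Mixed concentration C = ΣQC/ΣQ = (8250·0.1500 + 1630·58.70) / 9880 = 96920/9880 = 9.810 µg/L.
Travel time t = 16.5·1000 / 1.2 = 13750 s = 3.819 h.
Decay over the reach: 9.810·exp(−kt) = 9.810·0.9139 = 8.965 µg/L.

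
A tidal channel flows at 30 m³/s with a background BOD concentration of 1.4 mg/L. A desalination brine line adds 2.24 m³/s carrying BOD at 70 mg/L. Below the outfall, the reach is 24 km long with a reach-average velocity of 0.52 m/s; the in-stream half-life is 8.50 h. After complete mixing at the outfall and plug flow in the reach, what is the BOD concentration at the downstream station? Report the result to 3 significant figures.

2.17 mg/L

Conservation of mass: C = (30.00·1.400 + 2.240·70.00) / 32.24 = 198.8/32.24 = 6.166 mg/L.
Travel time t = 24·1000 / 0.52 = 46150 s = 12.82 h.
Half-life 8.50 h → k = ln 2 / 8.50 = 0.08155 h⁻¹ = 1.957 d⁻¹.
Decay over the reach: 6.166·exp(−kt) = 6.166·0.3515 = 2.168 mg/L.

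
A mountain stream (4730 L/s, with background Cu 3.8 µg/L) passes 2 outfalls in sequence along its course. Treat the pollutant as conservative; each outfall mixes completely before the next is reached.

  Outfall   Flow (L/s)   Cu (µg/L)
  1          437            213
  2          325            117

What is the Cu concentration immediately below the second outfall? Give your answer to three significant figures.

27.1 µg/L

After outfall 1: Q = 4730 + 437.0 = 5167 L/s; C = (4730·3.800 + 437.0·213.0)/5167 = 21.49 µg/L.
After outfall 2: Q = 5167 + 325.0 = 5492 L/s; C = (5167·21.49 + 325.0·117.0)/5492 = 27.14 µg/L.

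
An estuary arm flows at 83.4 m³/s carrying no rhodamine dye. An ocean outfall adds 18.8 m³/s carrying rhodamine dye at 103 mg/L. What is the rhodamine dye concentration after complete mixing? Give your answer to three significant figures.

After mixing, C = (83.40·0 + 18.80·103.0) / 102.2 = 1936/102.2 = 18.95 mg/L.

18.9 mg/L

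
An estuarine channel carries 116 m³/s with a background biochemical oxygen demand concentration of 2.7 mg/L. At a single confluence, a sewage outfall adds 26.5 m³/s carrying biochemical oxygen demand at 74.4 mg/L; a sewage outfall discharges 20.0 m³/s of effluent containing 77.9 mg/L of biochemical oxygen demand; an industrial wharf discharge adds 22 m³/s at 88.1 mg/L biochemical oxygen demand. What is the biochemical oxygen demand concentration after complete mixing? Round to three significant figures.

After mixing, C = (116.0·2.700 + 26.50·74.40 + 20.00·77.90 + 22.00·88.10) / 184.5 = 5781/184.5 = 31.33 mg/L.

31.3 mg/L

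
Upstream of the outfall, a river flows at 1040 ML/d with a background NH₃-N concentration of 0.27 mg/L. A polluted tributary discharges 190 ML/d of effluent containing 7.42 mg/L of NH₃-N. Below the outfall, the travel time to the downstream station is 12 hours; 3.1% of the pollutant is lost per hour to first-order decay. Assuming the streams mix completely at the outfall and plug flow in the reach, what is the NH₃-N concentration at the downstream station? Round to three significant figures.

0.942 mg/L

After mixing, C = (1040·0.2700 + 190.0·7.420) / 1230 = 1691/1230 = 1.374 mg/L.
3.1%/h lost → k = −ln(1 − 0.031) = 0.03149 h⁻¹.
After decay, C = 1.374 × e^(−kt) = 1.374 × 0.6853 = 0.9419 mg/L.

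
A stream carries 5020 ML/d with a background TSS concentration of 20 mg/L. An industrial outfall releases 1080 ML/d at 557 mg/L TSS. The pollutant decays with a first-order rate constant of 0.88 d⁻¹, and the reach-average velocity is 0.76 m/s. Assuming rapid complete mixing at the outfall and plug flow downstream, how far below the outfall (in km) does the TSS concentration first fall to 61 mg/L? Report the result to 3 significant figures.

47.4 km

Mass balance: C = (5020·20.00 + 1080·557.0) / 6100 = 702000/6100 = 115.1 mg/L.
Set 115.1·exp(−k·t) = 61 → t = ln(115.1/61)/k = 62320 s = 17.31 h.
Distance = v·t = 0.76·62320 = 47360 m = 47.36 km.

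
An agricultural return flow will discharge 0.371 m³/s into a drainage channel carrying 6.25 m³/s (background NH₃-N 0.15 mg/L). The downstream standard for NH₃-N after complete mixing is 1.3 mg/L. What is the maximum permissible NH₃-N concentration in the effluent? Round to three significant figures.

20.7 mg/L

At the limit, (Qr·Cr + Qe·Cₑ)/(Qr + Qe) = 1.3:
Cₑ = (6.621·1.3 − 6.250·0.1500) / 0.3710 = 20.67 mg/L.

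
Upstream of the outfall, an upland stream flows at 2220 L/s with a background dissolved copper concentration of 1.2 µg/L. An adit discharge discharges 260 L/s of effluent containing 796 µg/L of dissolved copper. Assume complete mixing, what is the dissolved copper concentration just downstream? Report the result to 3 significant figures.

84.5 µg/L

Mass balance: C = (2220·1.200 + 260.0·796.0) / 2480 = 209600/2480 = 84.53 µg/L.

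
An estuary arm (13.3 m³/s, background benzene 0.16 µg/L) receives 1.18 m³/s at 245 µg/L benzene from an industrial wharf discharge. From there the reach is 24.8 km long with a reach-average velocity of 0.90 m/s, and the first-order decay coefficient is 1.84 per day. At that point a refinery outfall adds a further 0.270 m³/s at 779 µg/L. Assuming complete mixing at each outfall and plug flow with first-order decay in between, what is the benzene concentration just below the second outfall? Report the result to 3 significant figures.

Mixed concentration C = ΣQC/ΣQ = (13.30·0.1600 + 1.180·245.0) / 14.48 = 291.2/14.48 = 20.11 µg/L; combined flow 14.48 m³/s.
Travel time t = 24.8·1000 / 0.90 = 27560 s = 7.654 h.
Decay over the reach: 20.11·exp(−kt) = 20.11·0.5561 = 11.18 µg/L.
At the second outfall, C = (14.48·11.18 + 0.2700·779.0) / (14.48 + 0.2700) = 25.24 µg/L.

25.2 µg/L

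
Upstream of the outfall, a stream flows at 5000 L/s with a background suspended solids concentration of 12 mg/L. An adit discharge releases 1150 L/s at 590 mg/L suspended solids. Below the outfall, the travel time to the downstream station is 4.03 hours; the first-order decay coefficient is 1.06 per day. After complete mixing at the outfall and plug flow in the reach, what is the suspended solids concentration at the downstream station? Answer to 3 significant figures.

Mixed concentration C = ΣQC/ΣQ = (5000·12.00 + 1150·590.0) / 6150 = 738500/6150 = 120.1 mg/L.
After decay, C = 120.1 × e^(−kt) = 120.1 × 0.8369 = 100.5 mg/L.

101 mg/L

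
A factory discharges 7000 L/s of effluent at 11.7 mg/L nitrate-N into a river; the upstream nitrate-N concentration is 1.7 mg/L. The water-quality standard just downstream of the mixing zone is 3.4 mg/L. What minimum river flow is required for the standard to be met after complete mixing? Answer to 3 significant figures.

34200 L/s

Set C_mix = 3.4: (Q·1.700 + 7000·11.70) / (Q + 7000) = 3.4
→ Q = 7000·(11.70 − 3.4)/(3.4 − 1.700) = 34180 L/s.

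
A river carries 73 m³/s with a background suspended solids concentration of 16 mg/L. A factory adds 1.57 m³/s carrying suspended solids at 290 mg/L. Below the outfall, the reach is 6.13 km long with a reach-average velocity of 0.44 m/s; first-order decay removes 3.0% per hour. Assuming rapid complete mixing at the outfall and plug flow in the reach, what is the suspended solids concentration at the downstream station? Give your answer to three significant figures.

Conservation of mass: C = (73.00·16.00 + 1.570·290.0) / 74.57 = 1623/74.57 = 21.77 mg/L.
Travel time t = 6.13·1000 / 0.44 = 13930 s = 3.870 h.
3.0%/h lost → k = −ln(1 − 0.03) = 0.03046 h⁻¹.
Applying C = C₀e^(−kt): 21.77 × 0.8888 = 19.35 mg/L.

19.3 mg/L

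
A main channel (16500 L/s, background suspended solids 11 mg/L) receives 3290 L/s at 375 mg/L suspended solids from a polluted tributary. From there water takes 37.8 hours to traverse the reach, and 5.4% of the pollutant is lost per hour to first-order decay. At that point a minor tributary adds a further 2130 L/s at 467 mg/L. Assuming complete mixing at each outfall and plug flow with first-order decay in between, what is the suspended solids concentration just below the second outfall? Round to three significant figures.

Conservation of mass: C = (16500·11.00 + 3290·375.0) / 19790 = 1415000/19790 = 71.51 mg/L; combined flow 19790 L/s.
5.4%/h lost → k = −ln(1 − 0.054) = 0.05551 h⁻¹.
Applying C = C₀e^(−kt): 71.51 × 0.1227 = 8.771 mg/L.
At the second outfall, C = (19790·8.771 + 2130·467.0) / (19790 + 2130) = 53.30 mg/L.

53.3 mg/L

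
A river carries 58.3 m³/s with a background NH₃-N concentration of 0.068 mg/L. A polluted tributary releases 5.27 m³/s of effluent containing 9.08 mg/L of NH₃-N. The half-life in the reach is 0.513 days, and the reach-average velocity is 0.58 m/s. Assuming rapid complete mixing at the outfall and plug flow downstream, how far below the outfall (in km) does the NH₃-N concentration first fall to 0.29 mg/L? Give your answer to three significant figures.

38.3 km

Mixed concentration C = ΣQC/ΣQ = (58.30·0.06800 + 5.270·9.080) / 63.57 = 51.82/63.57 = 0.8151 mg/L.
Half-life 0.513 d → k = ln 2 / 0.513 = 1.351 d⁻¹.
Set 0.8151·exp(−k·t) = 0.29 → t = ln(0.8151/0.29)/k = 66080 s = 18.36 h.
Distance = v·t = 0.58·66080 = 38330 m = 38.33 km.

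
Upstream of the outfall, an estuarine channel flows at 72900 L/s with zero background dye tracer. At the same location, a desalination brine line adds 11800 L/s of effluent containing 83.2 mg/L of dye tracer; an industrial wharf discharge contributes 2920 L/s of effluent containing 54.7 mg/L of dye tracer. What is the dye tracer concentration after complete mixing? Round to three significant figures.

13.0 mg/L

Mixed concentration C = ΣQC/ΣQ = (72900·0 + 11800·83.20 + 2920·54.70) / 87620 = 1141000/87620 = 13.03 mg/L.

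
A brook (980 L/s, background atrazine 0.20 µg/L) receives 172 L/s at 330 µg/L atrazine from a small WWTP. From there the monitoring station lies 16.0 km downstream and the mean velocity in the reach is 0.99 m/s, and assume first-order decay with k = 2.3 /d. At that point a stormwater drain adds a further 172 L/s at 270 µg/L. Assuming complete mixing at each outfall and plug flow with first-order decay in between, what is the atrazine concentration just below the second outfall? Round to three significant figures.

63.1 µg/L

Conservation of mass: C = (980.0·0.2000 + 172.0·330.0) / 1152 = 56960/1152 = 49.44 µg/L; combined flow 1152 L/s.
Travel time t = 16.0·1000 / 0.99 = 16160 s = 4.489 h.
Decay over the reach: 49.44·exp(−kt) = 49.44·0.6504 = 32.15 µg/L.
Second outfall: C = (1152·32.15 + 172.0·270.0)/1324 = 63.05 µg/L.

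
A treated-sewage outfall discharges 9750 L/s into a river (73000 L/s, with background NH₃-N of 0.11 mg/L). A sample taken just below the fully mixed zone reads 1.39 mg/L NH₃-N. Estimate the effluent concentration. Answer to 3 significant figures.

Mass balance: 73000·0.1100 + 9750·Cₑ = 82750·1.390
→ Cₑ = (82750·1.390 − 73000·0.1100) / 9750 = 10.97 mg/L.

11.0 mg/L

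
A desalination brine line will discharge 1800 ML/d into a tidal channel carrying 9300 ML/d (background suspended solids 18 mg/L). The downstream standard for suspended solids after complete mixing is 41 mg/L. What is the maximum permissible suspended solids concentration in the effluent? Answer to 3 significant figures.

160 mg/L

At the limit, (Qr·Cr + Qe·Cₑ)/(Qr + Qe) = 41:
Cₑ = (11100·41 − 9300·18.00) / 1800 = 159.8 mg/L.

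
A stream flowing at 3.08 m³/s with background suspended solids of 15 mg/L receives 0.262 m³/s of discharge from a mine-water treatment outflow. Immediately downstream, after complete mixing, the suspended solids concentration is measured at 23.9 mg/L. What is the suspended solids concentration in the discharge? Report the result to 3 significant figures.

129 mg/L

Mass balance: 3.080·15.00 + 0.2620·Cₑ = 3.342·23.90
→ Cₑ = (3.342·23.90 − 3.080·15.00) / 0.2620 = 128.5 mg/L.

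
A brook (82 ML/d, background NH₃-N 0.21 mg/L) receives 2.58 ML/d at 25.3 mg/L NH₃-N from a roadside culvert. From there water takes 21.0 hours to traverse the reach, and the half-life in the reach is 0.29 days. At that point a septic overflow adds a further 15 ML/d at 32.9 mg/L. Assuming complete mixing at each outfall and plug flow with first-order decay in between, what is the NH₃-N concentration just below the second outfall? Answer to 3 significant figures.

Mass balance: C = (82.00·0.2100 + 2.580·25.30) / 84.58 = 82.49/84.58 = 0.9753 mg/L; combined flow 84.58 ML/d.
Half-life 0.29 d → k = ln 2 / 0.29 = 2.390 d⁻¹.
Applying C = C₀e^(−kt): 0.9753 × 0.1235 = 0.1205 mg/L.
At the second outfall, C = (84.58·0.1205 + 15.00·32.90) / (84.58 + 15.00) = 5.058 mg/L.

5.06 mg/L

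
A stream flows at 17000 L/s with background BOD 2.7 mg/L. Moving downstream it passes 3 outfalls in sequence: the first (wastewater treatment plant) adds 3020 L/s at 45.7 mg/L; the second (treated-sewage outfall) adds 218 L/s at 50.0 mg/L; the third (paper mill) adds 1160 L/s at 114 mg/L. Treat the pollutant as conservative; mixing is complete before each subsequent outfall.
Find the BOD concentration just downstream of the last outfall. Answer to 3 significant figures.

15.3 mg/L

Outfall 1: combined Q = 20020 L/s; C = (17000·2.700 + 3020·45.70)/20020 = 9.187 mg/L.
Outfall 2: combined Q = 20240 L/s; C = (20020·9.187 + 218.0·50.00)/20240 = 9.626 mg/L.
Outfall 3: combined Q = 21400 L/s; C = (20240·9.626 + 1160·114.0)/21400 = 15.28 mg/L.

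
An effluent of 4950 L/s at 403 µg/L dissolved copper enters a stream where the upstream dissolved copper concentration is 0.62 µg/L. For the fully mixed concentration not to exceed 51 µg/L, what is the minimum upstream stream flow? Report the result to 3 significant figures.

34600 L/s

Set C_mix = 51: (Q·0.6200 + 4950·403.0) / (Q + 4950) = 51
→ Q = 4950·(403.0 − 51)/(51 − 0.6200) = 34590 L/s.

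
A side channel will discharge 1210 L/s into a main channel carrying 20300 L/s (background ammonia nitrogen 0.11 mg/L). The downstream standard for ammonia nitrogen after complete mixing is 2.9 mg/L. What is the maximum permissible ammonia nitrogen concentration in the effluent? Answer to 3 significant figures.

49.7 mg/L

At the limit, (Qr·Cr + Qe·Cₑ)/(Qr + Qe) = 2.9:
Cₑ = (21510·2.9 − 20300·0.1100) / 1210 = 49.71 mg/L.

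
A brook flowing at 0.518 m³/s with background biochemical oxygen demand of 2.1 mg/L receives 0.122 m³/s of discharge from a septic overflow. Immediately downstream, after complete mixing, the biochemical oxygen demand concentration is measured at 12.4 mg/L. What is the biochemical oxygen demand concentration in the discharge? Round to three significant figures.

Mass balance: 0.5180·2.100 + 0.1220·Cₑ = 0.6400·12.40
→ Cₑ = (0.6400·12.40 − 0.5180·2.100) / 0.1220 = 56.13 mg/L.

56.1 mg/L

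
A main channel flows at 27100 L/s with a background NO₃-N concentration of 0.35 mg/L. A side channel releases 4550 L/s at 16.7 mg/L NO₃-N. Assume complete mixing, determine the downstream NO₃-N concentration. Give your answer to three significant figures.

2.70 mg/L

Conservation of mass: C = (27100·0.3500 + 4550·16.70) / 31650 = 85470/31650 = 2.700 mg/L.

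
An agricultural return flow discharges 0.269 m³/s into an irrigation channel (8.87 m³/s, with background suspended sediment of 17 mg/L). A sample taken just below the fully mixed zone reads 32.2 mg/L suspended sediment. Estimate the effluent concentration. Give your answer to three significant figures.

Mass balance: 8.870·17.00 + 0.2690·Cₑ = 9.139·32.20
→ Cₑ = (9.139·32.20 − 8.870·17.00) / 0.2690 = 533.4 mg/L.

533 mg/L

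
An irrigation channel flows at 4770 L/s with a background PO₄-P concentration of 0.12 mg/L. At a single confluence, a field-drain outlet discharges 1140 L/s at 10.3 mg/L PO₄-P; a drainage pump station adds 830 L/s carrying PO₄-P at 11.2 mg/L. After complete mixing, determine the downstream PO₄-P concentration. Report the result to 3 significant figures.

3.21 mg/L

After mixing, C = (4770·0.1200 + 1140·10.30 + 830.0·11.20) / 6740 = 21610/6740 = 3.206 mg/L.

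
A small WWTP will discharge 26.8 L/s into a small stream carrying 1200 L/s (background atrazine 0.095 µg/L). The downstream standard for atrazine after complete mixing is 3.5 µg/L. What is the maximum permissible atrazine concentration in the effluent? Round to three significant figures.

At the limit, (Qr·Cr + Qe·Cₑ)/(Qr + Qe) = 3.5:
Cₑ = (1227·3.5 − 1200·0.09500) / 26.80 = 156.0 µg/L.

156 µg/L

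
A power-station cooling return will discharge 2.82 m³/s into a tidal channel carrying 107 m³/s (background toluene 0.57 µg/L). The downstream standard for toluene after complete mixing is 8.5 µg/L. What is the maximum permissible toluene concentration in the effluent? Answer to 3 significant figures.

309 µg/L

At the limit, (Qr·Cr + Qe·Cₑ)/(Qr + Qe) = 8.5:
Cₑ = (109.8·8.5 − 107.0·0.5700) / 2.820 = 309.4 µg/L.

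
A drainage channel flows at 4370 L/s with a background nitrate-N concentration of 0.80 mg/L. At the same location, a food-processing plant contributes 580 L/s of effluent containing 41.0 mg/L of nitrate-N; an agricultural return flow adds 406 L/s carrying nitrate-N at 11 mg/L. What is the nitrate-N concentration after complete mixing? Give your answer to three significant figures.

After mixing, C = (4370·0.8000 + 580.0·41.00 + 406.0·11.00) / 5356 = 31740/5356 = 5.926 mg/L.

5.93 mg/L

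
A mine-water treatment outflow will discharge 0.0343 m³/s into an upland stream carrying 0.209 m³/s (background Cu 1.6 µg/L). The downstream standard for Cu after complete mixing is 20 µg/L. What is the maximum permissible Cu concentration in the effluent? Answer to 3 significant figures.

At the limit, (Qr·Cr + Qe·Cₑ)/(Qr + Qe) = 20:
Cₑ = (0.2433·20 − 0.2090·1.600) / 0.03430 = 132.1 µg/L.

132 µg/L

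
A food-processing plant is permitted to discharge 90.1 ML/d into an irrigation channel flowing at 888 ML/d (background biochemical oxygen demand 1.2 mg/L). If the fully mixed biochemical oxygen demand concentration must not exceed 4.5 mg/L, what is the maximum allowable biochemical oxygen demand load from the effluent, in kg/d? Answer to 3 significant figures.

Mass balance at the limit: 888.0·1.200 + 90.10·Cₑ = 978.1·4.5 → Cₑ = 37.02 mg/L.
90.10 ML/d = 1.043 m³/s. Load = 1.043 m³/s × 37.02 g/m³ × 86 400 s/d = 3336 kg/d.

3340 kg/d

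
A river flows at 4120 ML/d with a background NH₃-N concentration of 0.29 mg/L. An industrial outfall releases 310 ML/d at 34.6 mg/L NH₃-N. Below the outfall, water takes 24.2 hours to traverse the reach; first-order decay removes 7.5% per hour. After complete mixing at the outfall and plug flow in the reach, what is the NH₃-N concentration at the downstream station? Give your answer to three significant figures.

Conservation of mass: C = (4120·0.2900 + 310.0·34.60) / 4430 = 11920/4430 = 2.691 mg/L.
7.5%/h lost → k = −ln(1 − 0.075) = 0.07796 h⁻¹.
After decay, C = 2.691 × e^(−kt) = 2.691 × 0.1516 = 0.4079 mg/L.

0.408 mg/L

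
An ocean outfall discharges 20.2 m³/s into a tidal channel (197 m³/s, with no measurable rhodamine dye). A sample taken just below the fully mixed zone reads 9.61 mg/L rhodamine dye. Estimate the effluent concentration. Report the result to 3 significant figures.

Mass balance: 197.0·0 + 20.20·Cₑ = 217.2·9.610
→ Cₑ = (217.2·9.610 − 197.0·0) / 20.20 = 103.3 mg/L.

103 mg/L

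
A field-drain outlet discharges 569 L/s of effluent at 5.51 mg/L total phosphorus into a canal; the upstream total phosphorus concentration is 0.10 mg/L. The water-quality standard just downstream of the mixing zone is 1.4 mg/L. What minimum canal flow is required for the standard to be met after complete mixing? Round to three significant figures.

Set C_mix = 1.4: (Q·0.1000 + 569.0·5.510) / (Q + 569.0) = 1.4
→ Q = 569.0·(5.510 − 1.4)/(1.4 − 0.1000) = 1799 L/s.

1800 L/s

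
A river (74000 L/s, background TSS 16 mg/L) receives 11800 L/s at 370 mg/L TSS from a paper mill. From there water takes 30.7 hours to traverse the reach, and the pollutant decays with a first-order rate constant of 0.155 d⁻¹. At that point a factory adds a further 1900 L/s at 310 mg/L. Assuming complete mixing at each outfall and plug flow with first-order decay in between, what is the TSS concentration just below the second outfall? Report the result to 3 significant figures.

Mixed concentration C = ΣQC/ΣQ = (74000·16.00 + 11800·370.0) / 85800 = 5550000/85800 = 64.69 mg/L; combined flow 85800 L/s.
First-order decay: C = 64.69·exp(−k·t) = 64.69·0.8201 = 53.05 mg/L.
At the second outfall, C = (85800·53.05 + 1900·310.0) / (85800 + 1900) = 58.62 mg/L.

58.6 mg/L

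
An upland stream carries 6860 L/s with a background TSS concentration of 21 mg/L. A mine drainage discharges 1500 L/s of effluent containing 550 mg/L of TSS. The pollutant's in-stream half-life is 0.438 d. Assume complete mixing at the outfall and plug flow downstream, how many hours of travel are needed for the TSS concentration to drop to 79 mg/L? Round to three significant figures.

5.81 h

After mixing, C = (6860·21.00 + 1500·550.0) / 8360 = 969100/8360 = 115.9 mg/L.
Half-life 0.438 d → k = ln 2 / 0.438 = 1.583 d⁻¹.
115.9·exp(−k·t) = 79 → t = ln(115.9/79)/k = 20930 s = 5.815 h.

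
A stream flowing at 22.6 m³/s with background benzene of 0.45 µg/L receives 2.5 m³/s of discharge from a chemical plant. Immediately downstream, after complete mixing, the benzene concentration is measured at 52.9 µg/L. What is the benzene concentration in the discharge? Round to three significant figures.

527 µg/L

Mass balance: 22.60·0.4500 + 2.500·Cₑ = 25.10·52.90
→ Cₑ = (25.10·52.90 − 22.60·0.4500) / 2.500 = 527.0 µg/L.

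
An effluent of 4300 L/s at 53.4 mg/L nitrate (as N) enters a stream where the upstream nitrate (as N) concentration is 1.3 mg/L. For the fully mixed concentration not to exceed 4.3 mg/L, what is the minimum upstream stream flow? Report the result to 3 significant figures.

Set C_mix = 4.3: (Q·1.300 + 4300·53.40) / (Q + 4300) = 4.3
→ Q = 4300·(53.40 − 4.3)/(4.3 − 1.300) = 70380 L/s.

70400 L/s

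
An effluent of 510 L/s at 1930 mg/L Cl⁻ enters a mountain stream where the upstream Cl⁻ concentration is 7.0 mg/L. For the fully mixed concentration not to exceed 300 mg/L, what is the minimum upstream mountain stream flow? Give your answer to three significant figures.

2840 L/s

Set C_mix = 300: (Q·7.000 + 510.0·1930) / (Q + 510.0) = 300
→ Q = 510.0·(1930 − 300)/(300 − 7.000) = 2837 L/s.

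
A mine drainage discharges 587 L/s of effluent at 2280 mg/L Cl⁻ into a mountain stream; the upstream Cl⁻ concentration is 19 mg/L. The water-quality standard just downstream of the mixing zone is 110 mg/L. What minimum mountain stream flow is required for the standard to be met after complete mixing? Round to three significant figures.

Set C_mix = 110: (Q·19.00 + 587.0·2280) / (Q + 587.0) = 110
→ Q = 587.0·(2280 − 110)/(110 − 19.00) = 14000 L/s.

14000 L/s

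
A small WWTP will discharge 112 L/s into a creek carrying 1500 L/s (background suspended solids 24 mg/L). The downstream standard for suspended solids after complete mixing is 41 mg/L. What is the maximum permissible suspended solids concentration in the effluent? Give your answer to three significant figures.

269 mg/L

At the limit, (Qr·Cr + Qe·Cₑ)/(Qr + Qe) = 41:
Cₑ = (1612·41 − 1500·24.00) / 112.0 = 268.7 mg/L.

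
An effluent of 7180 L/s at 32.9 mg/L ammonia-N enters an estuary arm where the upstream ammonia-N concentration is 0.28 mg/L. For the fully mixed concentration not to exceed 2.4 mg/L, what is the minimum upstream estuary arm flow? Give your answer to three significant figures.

103000 L/s

Set C_mix = 2.4: (Q·0.2800 + 7180·32.90) / (Q + 7180) = 2.4
→ Q = 7180·(32.90 − 2.4)/(2.4 − 0.2800) = 103300 L/s.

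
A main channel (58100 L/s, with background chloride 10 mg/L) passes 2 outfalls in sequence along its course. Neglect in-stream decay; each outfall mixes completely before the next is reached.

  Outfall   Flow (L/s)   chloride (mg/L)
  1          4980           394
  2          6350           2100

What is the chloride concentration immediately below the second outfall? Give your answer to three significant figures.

229 mg/L

Outfall 1: combined Q = 63080 L/s; C = (58100·10.00 + 4980·394.0)/63080 = 40.32 mg/L.
Outfall 2: combined Q = 69430 L/s; C = (63080·40.32 + 6350·2100)/69430 = 228.7 mg/L.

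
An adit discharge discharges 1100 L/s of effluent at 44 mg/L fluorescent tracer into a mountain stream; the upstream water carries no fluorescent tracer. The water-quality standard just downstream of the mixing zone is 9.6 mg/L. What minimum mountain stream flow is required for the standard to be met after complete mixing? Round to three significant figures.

3940 L/s

Set C_mix = 9.6: (Q·0 + 1100·44.00) / (Q + 1100) = 9.6
→ Q = 1100·(44.00 − 9.6)/(9.6 − 0) = 3942 L/s.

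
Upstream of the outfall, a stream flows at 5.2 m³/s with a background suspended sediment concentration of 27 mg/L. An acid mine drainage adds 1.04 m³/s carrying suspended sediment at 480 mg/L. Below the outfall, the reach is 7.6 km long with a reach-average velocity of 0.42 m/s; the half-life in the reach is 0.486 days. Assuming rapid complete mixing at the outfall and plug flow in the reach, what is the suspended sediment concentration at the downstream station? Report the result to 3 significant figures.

Flow-weighted average: C = (5.200·27.00 + 1.040·480.0) / 6.240 = 639.6/6.240 = 102.5 mg/L.
Travel time t = 7.6·1000 / 0.42 = 18100 s = 5.026 h.
Half-life 0.486 d → k = ln 2 / 0.486 = 1.426 d⁻¹.
Applying C = C₀e^(−kt): 102.5 × 0.7418 = 76.03 mg/L.

76.0 mg/L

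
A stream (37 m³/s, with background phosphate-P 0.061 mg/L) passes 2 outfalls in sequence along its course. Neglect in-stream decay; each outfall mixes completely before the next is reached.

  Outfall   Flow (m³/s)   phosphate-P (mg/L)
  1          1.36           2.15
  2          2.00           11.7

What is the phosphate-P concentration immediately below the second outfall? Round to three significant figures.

After outfall 1: Q = 37.00 + 1.360 = 38.36 m³/s; C = (37.00·0.06100 + 1.360·2.150)/38.36 = 0.1351 mg/L.
After outfall 2: Q = 38.36 + 2.000 = 40.36 m³/s; C = (38.36·0.1351 + 2.000·11.70)/40.36 = 0.7082 mg/L.

0.708 mg/L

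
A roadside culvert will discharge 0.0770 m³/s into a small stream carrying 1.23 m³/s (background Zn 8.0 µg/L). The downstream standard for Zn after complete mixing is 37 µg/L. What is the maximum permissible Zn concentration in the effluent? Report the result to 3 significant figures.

500 µg/L

At the limit, (Qr·Cr + Qe·Cₑ)/(Qr + Qe) = 37:
Cₑ = (1.307·37 − 1.230·8.000) / 0.07700 = 500.2 µg/L.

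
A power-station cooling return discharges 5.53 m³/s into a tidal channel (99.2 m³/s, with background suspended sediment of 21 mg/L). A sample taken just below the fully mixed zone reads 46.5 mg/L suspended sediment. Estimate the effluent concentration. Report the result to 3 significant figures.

Mass balance: 99.20·21.00 + 5.530·Cₑ = 104.7·46.50
→ Cₑ = (104.7·46.50 − 99.20·21.00) / 5.530 = 503.9 mg/L.

504 mg/L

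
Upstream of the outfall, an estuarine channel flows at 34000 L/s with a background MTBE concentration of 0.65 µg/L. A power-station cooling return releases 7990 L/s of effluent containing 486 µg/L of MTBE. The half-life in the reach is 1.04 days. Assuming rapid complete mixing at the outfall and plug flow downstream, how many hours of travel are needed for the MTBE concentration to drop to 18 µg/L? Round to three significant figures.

Flow-weighted average: C = (34000·0.6500 + 7990·486.0) / 41990 = 3905000/41990 = 93.00 µg/L.
Half-life 1.04 d → k = ln 2 / 1.04 = 0.6665 d⁻¹.
93.00·exp(−k·t) = 18 → t = ln(93.00/18)/k = 212900 s = 59.14 h.

59.1 h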